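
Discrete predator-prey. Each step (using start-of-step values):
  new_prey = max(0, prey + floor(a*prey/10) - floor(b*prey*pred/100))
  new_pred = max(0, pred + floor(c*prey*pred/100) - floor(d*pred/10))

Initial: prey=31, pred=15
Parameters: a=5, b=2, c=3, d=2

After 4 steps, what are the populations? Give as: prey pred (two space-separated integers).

Step 1: prey: 31+15-9=37; pred: 15+13-3=25
Step 2: prey: 37+18-18=37; pred: 25+27-5=47
Step 3: prey: 37+18-34=21; pred: 47+52-9=90
Step 4: prey: 21+10-37=0; pred: 90+56-18=128

Answer: 0 128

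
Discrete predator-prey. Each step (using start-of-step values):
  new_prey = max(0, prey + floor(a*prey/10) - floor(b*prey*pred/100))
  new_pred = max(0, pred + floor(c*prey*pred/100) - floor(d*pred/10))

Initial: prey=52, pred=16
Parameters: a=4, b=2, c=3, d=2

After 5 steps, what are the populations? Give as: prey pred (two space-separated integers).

Step 1: prey: 52+20-16=56; pred: 16+24-3=37
Step 2: prey: 56+22-41=37; pred: 37+62-7=92
Step 3: prey: 37+14-68=0; pred: 92+102-18=176
Step 4: prey: 0+0-0=0; pred: 176+0-35=141
Step 5: prey: 0+0-0=0; pred: 141+0-28=113

Answer: 0 113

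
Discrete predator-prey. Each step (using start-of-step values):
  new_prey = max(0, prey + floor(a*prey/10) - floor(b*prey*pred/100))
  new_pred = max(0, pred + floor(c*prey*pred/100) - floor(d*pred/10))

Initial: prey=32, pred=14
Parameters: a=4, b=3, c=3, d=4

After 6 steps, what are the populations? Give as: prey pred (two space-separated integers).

Answer: 0 15

Derivation:
Step 1: prey: 32+12-13=31; pred: 14+13-5=22
Step 2: prey: 31+12-20=23; pred: 22+20-8=34
Step 3: prey: 23+9-23=9; pred: 34+23-13=44
Step 4: prey: 9+3-11=1; pred: 44+11-17=38
Step 5: prey: 1+0-1=0; pred: 38+1-15=24
Step 6: prey: 0+0-0=0; pred: 24+0-9=15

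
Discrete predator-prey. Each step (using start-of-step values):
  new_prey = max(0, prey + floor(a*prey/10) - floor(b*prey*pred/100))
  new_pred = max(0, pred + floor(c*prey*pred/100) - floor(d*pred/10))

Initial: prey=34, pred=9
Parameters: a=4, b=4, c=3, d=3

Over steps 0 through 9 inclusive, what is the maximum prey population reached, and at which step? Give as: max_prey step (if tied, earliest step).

Step 1: prey: 34+13-12=35; pred: 9+9-2=16
Step 2: prey: 35+14-22=27; pred: 16+16-4=28
Step 3: prey: 27+10-30=7; pred: 28+22-8=42
Step 4: prey: 7+2-11=0; pred: 42+8-12=38
Step 5: prey: 0+0-0=0; pred: 38+0-11=27
Step 6: prey: 0+0-0=0; pred: 27+0-8=19
Step 7: prey: 0+0-0=0; pred: 19+0-5=14
Step 8: prey: 0+0-0=0; pred: 14+0-4=10
Step 9: prey: 0+0-0=0; pred: 10+0-3=7
Max prey = 35 at step 1

Answer: 35 1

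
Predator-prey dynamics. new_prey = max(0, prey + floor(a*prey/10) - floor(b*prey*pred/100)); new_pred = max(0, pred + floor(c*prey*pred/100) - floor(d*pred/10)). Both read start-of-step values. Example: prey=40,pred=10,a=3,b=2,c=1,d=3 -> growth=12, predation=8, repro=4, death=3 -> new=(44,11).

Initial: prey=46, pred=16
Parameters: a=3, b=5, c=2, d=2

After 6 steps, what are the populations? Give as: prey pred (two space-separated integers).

Answer: 0 16

Derivation:
Step 1: prey: 46+13-36=23; pred: 16+14-3=27
Step 2: prey: 23+6-31=0; pred: 27+12-5=34
Step 3: prey: 0+0-0=0; pred: 34+0-6=28
Step 4: prey: 0+0-0=0; pred: 28+0-5=23
Step 5: prey: 0+0-0=0; pred: 23+0-4=19
Step 6: prey: 0+0-0=0; pred: 19+0-3=16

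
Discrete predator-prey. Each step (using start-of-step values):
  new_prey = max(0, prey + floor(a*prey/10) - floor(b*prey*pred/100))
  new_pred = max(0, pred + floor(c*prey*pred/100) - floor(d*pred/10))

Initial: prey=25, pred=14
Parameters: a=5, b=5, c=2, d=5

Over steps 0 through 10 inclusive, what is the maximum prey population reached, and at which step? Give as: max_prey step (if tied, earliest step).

Step 1: prey: 25+12-17=20; pred: 14+7-7=14
Step 2: prey: 20+10-14=16; pred: 14+5-7=12
Step 3: prey: 16+8-9=15; pred: 12+3-6=9
Step 4: prey: 15+7-6=16; pred: 9+2-4=7
Step 5: prey: 16+8-5=19; pred: 7+2-3=6
Step 6: prey: 19+9-5=23; pred: 6+2-3=5
Step 7: prey: 23+11-5=29; pred: 5+2-2=5
Step 8: prey: 29+14-7=36; pred: 5+2-2=5
Step 9: prey: 36+18-9=45; pred: 5+3-2=6
Step 10: prey: 45+22-13=54; pred: 6+5-3=8
Max prey = 54 at step 10

Answer: 54 10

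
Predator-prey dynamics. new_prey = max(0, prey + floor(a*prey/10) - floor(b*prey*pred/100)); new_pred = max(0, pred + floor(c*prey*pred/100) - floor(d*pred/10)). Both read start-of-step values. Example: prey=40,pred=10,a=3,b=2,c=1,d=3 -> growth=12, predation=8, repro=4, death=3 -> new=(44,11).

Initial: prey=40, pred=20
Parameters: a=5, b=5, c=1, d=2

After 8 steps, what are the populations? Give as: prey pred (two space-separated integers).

Answer: 1 8

Derivation:
Step 1: prey: 40+20-40=20; pred: 20+8-4=24
Step 2: prey: 20+10-24=6; pred: 24+4-4=24
Step 3: prey: 6+3-7=2; pred: 24+1-4=21
Step 4: prey: 2+1-2=1; pred: 21+0-4=17
Step 5: prey: 1+0-0=1; pred: 17+0-3=14
Step 6: prey: 1+0-0=1; pred: 14+0-2=12
Step 7: prey: 1+0-0=1; pred: 12+0-2=10
Step 8: prey: 1+0-0=1; pred: 10+0-2=8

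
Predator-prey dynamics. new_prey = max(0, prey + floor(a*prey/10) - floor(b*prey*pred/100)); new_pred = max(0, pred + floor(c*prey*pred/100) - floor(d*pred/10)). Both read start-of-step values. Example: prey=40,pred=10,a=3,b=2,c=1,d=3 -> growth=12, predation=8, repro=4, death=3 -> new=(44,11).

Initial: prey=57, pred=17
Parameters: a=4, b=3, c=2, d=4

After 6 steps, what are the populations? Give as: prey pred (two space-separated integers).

Answer: 0 12

Derivation:
Step 1: prey: 57+22-29=50; pred: 17+19-6=30
Step 2: prey: 50+20-45=25; pred: 30+30-12=48
Step 3: prey: 25+10-36=0; pred: 48+24-19=53
Step 4: prey: 0+0-0=0; pred: 53+0-21=32
Step 5: prey: 0+0-0=0; pred: 32+0-12=20
Step 6: prey: 0+0-0=0; pred: 20+0-8=12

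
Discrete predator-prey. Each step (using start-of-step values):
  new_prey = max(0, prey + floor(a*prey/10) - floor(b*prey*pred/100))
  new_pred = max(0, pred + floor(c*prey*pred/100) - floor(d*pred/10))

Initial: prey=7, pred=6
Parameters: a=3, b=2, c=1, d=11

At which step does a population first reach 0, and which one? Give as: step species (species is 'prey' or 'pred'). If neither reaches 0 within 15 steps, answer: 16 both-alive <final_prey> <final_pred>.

Answer: 1 pred

Derivation:
Step 1: prey: 7+2-0=9; pred: 6+0-6=0
First extinction: pred at step 1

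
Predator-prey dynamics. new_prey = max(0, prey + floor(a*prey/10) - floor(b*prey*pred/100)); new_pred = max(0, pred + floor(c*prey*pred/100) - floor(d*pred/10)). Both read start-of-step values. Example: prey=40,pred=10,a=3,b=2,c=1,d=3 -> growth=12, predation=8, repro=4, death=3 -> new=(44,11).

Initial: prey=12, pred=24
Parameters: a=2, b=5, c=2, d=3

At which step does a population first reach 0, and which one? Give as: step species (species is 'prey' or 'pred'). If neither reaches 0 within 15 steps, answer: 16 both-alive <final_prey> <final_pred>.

Answer: 1 prey

Derivation:
Step 1: prey: 12+2-14=0; pred: 24+5-7=22
First extinction: prey at step 1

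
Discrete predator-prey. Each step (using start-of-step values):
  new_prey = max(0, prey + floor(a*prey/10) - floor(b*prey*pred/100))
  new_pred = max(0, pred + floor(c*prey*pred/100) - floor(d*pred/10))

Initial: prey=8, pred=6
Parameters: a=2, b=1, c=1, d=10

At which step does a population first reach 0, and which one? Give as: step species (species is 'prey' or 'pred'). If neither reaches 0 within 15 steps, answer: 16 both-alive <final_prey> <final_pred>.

Step 1: prey: 8+1-0=9; pred: 6+0-6=0
First extinction: pred at step 1

Answer: 1 pred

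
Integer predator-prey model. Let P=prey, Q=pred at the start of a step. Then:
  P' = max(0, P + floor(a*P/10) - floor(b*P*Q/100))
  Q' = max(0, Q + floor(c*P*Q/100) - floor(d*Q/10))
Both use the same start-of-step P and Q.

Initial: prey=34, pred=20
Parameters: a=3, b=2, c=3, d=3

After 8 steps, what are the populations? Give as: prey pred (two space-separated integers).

Step 1: prey: 34+10-13=31; pred: 20+20-6=34
Step 2: prey: 31+9-21=19; pred: 34+31-10=55
Step 3: prey: 19+5-20=4; pred: 55+31-16=70
Step 4: prey: 4+1-5=0; pred: 70+8-21=57
Step 5: prey: 0+0-0=0; pred: 57+0-17=40
Step 6: prey: 0+0-0=0; pred: 40+0-12=28
Step 7: prey: 0+0-0=0; pred: 28+0-8=20
Step 8: prey: 0+0-0=0; pred: 20+0-6=14

Answer: 0 14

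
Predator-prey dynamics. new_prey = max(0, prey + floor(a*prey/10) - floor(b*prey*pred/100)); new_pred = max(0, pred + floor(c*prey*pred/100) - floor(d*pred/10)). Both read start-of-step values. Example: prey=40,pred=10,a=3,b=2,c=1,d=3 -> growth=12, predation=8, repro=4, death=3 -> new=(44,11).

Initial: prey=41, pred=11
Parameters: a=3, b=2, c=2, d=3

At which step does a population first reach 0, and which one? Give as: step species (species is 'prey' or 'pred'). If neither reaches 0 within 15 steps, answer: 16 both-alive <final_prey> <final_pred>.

Step 1: prey: 41+12-9=44; pred: 11+9-3=17
Step 2: prey: 44+13-14=43; pred: 17+14-5=26
Step 3: prey: 43+12-22=33; pred: 26+22-7=41
Step 4: prey: 33+9-27=15; pred: 41+27-12=56
Step 5: prey: 15+4-16=3; pred: 56+16-16=56
Step 6: prey: 3+0-3=0; pred: 56+3-16=43
First extinction: prey at step 6

Answer: 6 prey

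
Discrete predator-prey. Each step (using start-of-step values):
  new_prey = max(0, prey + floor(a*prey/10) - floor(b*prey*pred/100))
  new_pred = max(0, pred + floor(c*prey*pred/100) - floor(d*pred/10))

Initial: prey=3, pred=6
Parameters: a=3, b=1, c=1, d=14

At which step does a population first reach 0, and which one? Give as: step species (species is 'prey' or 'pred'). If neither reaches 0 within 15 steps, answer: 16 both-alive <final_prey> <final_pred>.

Step 1: prey: 3+0-0=3; pred: 6+0-8=0
First extinction: pred at step 1

Answer: 1 pred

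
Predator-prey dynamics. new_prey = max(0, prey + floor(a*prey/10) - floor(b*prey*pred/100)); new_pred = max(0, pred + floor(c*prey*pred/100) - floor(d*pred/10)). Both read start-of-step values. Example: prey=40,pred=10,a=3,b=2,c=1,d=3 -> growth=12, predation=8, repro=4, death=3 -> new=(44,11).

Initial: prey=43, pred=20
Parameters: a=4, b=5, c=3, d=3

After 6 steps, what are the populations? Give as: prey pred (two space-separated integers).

Step 1: prey: 43+17-43=17; pred: 20+25-6=39
Step 2: prey: 17+6-33=0; pred: 39+19-11=47
Step 3: prey: 0+0-0=0; pred: 47+0-14=33
Step 4: prey: 0+0-0=0; pred: 33+0-9=24
Step 5: prey: 0+0-0=0; pred: 24+0-7=17
Step 6: prey: 0+0-0=0; pred: 17+0-5=12

Answer: 0 12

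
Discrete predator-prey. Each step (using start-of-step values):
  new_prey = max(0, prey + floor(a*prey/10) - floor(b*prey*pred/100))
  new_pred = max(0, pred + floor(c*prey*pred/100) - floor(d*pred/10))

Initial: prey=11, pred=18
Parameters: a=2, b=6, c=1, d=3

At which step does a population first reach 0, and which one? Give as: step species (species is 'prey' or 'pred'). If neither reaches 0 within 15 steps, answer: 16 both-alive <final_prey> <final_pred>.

Step 1: prey: 11+2-11=2; pred: 18+1-5=14
Step 2: prey: 2+0-1=1; pred: 14+0-4=10
Step 3: prey: 1+0-0=1; pred: 10+0-3=7
Step 4: prey: 1+0-0=1; pred: 7+0-2=5
Step 5: prey: 1+0-0=1; pred: 5+0-1=4
Step 6: prey: 1+0-0=1; pred: 4+0-1=3
Step 7: prey: 1+0-0=1; pred: 3+0-0=3
Steps 8-15: state stable at prey=1, pred=3 (no change)
No extinction within 15 steps

Answer: 16 both-alive 1 3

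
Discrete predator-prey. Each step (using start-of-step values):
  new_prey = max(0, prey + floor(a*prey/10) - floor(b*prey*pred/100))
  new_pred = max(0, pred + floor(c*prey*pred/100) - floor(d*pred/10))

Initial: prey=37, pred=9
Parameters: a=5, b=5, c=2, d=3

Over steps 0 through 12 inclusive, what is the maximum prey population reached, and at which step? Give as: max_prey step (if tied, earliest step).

Step 1: prey: 37+18-16=39; pred: 9+6-2=13
Step 2: prey: 39+19-25=33; pred: 13+10-3=20
Step 3: prey: 33+16-33=16; pred: 20+13-6=27
Step 4: prey: 16+8-21=3; pred: 27+8-8=27
Step 5: prey: 3+1-4=0; pred: 27+1-8=20
Step 6: prey: 0+0-0=0; pred: 20+0-6=14
Step 7: prey: 0+0-0=0; pred: 14+0-4=10
Step 8: prey: 0+0-0=0; pred: 10+0-3=7
Step 9: prey: 0+0-0=0; pred: 7+0-2=5
Step 10: prey: 0+0-0=0; pred: 5+0-1=4
Step 11: prey: 0+0-0=0; pred: 4+0-1=3
Step 12: prey: 0+0-0=0; pred: 3+0-0=3
Max prey = 39 at step 1

Answer: 39 1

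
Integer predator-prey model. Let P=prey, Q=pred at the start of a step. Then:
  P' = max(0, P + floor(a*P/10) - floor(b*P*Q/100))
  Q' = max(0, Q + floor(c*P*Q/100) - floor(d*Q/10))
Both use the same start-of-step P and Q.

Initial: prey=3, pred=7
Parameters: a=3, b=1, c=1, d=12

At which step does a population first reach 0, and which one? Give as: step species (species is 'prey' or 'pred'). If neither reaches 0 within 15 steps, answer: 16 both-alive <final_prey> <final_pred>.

Step 1: prey: 3+0-0=3; pred: 7+0-8=0
First extinction: pred at step 1

Answer: 1 pred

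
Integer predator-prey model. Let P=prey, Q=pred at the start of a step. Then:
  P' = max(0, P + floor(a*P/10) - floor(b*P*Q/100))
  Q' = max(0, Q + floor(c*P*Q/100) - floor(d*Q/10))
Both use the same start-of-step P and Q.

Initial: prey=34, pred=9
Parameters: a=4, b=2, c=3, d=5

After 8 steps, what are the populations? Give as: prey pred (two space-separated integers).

Answer: 0 12

Derivation:
Step 1: prey: 34+13-6=41; pred: 9+9-4=14
Step 2: prey: 41+16-11=46; pred: 14+17-7=24
Step 3: prey: 46+18-22=42; pred: 24+33-12=45
Step 4: prey: 42+16-37=21; pred: 45+56-22=79
Step 5: prey: 21+8-33=0; pred: 79+49-39=89
Step 6: prey: 0+0-0=0; pred: 89+0-44=45
Step 7: prey: 0+0-0=0; pred: 45+0-22=23
Step 8: prey: 0+0-0=0; pred: 23+0-11=12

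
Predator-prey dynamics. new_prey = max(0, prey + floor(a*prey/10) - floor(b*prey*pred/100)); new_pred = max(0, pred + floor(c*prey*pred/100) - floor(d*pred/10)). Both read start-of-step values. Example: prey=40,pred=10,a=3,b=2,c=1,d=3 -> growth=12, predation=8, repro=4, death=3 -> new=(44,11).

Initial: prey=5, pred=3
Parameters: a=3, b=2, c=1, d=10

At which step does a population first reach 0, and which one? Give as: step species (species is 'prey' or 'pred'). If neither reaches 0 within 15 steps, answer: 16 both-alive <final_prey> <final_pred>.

Step 1: prey: 5+1-0=6; pred: 3+0-3=0
First extinction: pred at step 1

Answer: 1 pred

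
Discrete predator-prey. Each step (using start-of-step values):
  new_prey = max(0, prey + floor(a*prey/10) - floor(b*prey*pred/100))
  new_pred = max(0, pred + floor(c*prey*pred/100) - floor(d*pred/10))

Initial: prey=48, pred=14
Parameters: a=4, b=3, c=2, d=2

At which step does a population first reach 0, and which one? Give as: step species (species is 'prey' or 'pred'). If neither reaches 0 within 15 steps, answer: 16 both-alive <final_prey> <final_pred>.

Answer: 4 prey

Derivation:
Step 1: prey: 48+19-20=47; pred: 14+13-2=25
Step 2: prey: 47+18-35=30; pred: 25+23-5=43
Step 3: prey: 30+12-38=4; pred: 43+25-8=60
Step 4: prey: 4+1-7=0; pred: 60+4-12=52
First extinction: prey at step 4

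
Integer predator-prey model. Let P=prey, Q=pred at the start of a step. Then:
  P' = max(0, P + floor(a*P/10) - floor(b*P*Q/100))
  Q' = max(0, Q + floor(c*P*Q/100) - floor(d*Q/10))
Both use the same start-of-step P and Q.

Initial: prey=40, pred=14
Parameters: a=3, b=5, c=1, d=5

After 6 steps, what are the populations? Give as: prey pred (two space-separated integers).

Step 1: prey: 40+12-28=24; pred: 14+5-7=12
Step 2: prey: 24+7-14=17; pred: 12+2-6=8
Step 3: prey: 17+5-6=16; pred: 8+1-4=5
Step 4: prey: 16+4-4=16; pred: 5+0-2=3
Step 5: prey: 16+4-2=18; pred: 3+0-1=2
Step 6: prey: 18+5-1=22; pred: 2+0-1=1

Answer: 22 1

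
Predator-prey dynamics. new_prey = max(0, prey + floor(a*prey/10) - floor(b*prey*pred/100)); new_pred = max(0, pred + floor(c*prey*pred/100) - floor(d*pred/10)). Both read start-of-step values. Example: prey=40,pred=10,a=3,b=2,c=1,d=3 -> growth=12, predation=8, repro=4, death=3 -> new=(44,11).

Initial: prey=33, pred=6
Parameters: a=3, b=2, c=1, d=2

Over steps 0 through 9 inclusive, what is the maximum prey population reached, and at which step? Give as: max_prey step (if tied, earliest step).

Step 1: prey: 33+9-3=39; pred: 6+1-1=6
Step 2: prey: 39+11-4=46; pred: 6+2-1=7
Step 3: prey: 46+13-6=53; pred: 7+3-1=9
Step 4: prey: 53+15-9=59; pred: 9+4-1=12
Step 5: prey: 59+17-14=62; pred: 12+7-2=17
Step 6: prey: 62+18-21=59; pred: 17+10-3=24
Step 7: prey: 59+17-28=48; pred: 24+14-4=34
Step 8: prey: 48+14-32=30; pred: 34+16-6=44
Step 9: prey: 30+9-26=13; pred: 44+13-8=49
Max prey = 62 at step 5

Answer: 62 5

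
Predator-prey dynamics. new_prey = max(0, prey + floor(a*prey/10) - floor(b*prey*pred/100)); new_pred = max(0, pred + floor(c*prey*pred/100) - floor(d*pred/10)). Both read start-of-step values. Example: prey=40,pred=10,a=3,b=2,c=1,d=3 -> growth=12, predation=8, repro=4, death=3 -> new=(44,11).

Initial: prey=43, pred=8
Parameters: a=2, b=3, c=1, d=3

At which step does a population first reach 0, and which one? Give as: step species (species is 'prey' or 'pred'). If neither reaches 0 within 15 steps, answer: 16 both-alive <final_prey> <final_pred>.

Answer: 16 both-alive 23 6

Derivation:
Step 1: prey: 43+8-10=41; pred: 8+3-2=9
Step 2: prey: 41+8-11=38; pred: 9+3-2=10
Step 3: prey: 38+7-11=34; pred: 10+3-3=10
Step 4: prey: 34+6-10=30; pred: 10+3-3=10
Step 5: prey: 30+6-9=27; pred: 10+3-3=10
Step 6: prey: 27+5-8=24; pred: 10+2-3=9
Step 7: prey: 24+4-6=22; pred: 9+2-2=9
Step 8: prey: 22+4-5=21; pred: 9+1-2=8
Step 9: prey: 21+4-5=20; pred: 8+1-2=7
Step 10: prey: 20+4-4=20; pred: 7+1-2=6
Step 11: prey: 20+4-3=21; pred: 6+1-1=6
Step 12: prey: 21+4-3=22; pred: 6+1-1=6
Step 13: prey: 22+4-3=23; pred: 6+1-1=6
Step 14: prey: 23+4-4=23; pred: 6+1-1=6
Steps 15-15: state stable at prey=23, pred=6 (no change)
No extinction within 15 steps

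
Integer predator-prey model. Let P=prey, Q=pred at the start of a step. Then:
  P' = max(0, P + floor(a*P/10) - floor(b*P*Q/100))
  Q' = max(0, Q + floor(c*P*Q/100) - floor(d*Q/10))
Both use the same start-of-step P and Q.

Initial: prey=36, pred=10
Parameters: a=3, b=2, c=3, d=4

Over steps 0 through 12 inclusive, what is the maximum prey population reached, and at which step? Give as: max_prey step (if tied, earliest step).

Step 1: prey: 36+10-7=39; pred: 10+10-4=16
Step 2: prey: 39+11-12=38; pred: 16+18-6=28
Step 3: prey: 38+11-21=28; pred: 28+31-11=48
Step 4: prey: 28+8-26=10; pred: 48+40-19=69
Step 5: prey: 10+3-13=0; pred: 69+20-27=62
Step 6: prey: 0+0-0=0; pred: 62+0-24=38
Step 7: prey: 0+0-0=0; pred: 38+0-15=23
Step 8: prey: 0+0-0=0; pred: 23+0-9=14
Step 9: prey: 0+0-0=0; pred: 14+0-5=9
Step 10: prey: 0+0-0=0; pred: 9+0-3=6
Step 11: prey: 0+0-0=0; pred: 6+0-2=4
Step 12: prey: 0+0-0=0; pred: 4+0-1=3
Max prey = 39 at step 1

Answer: 39 1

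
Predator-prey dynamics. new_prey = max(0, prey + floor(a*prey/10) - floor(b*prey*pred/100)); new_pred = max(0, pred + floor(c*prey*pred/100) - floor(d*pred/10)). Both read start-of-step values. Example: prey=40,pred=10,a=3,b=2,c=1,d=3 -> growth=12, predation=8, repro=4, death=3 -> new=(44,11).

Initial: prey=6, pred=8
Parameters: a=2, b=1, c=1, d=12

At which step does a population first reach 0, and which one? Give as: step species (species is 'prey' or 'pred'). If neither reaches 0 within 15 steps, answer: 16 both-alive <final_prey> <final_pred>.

Step 1: prey: 6+1-0=7; pred: 8+0-9=0
First extinction: pred at step 1

Answer: 1 pred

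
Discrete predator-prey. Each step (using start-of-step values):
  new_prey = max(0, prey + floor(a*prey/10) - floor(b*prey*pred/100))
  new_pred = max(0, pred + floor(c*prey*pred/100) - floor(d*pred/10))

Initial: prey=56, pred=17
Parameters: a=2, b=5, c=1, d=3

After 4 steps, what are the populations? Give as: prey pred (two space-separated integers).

Answer: 1 10

Derivation:
Step 1: prey: 56+11-47=20; pred: 17+9-5=21
Step 2: prey: 20+4-21=3; pred: 21+4-6=19
Step 3: prey: 3+0-2=1; pred: 19+0-5=14
Step 4: prey: 1+0-0=1; pred: 14+0-4=10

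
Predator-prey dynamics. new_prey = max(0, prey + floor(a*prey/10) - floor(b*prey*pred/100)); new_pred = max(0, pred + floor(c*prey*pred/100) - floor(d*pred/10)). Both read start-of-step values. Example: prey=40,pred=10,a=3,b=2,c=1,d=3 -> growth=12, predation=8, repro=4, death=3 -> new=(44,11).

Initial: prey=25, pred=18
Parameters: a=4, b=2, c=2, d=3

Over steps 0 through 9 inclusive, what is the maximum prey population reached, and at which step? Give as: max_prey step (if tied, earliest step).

Step 1: prey: 25+10-9=26; pred: 18+9-5=22
Step 2: prey: 26+10-11=25; pred: 22+11-6=27
Step 3: prey: 25+10-13=22; pred: 27+13-8=32
Step 4: prey: 22+8-14=16; pred: 32+14-9=37
Step 5: prey: 16+6-11=11; pred: 37+11-11=37
Step 6: prey: 11+4-8=7; pred: 37+8-11=34
Step 7: prey: 7+2-4=5; pred: 34+4-10=28
Step 8: prey: 5+2-2=5; pred: 28+2-8=22
Step 9: prey: 5+2-2=5; pred: 22+2-6=18
Max prey = 26 at step 1

Answer: 26 1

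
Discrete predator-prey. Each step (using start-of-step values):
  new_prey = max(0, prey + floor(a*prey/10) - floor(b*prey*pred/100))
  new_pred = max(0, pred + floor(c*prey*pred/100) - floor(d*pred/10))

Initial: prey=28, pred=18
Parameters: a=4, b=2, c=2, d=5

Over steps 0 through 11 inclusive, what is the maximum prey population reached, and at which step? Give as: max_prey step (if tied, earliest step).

Step 1: prey: 28+11-10=29; pred: 18+10-9=19
Step 2: prey: 29+11-11=29; pred: 19+11-9=21
Step 3: prey: 29+11-12=28; pred: 21+12-10=23
Step 4: prey: 28+11-12=27; pred: 23+12-11=24
Step 5: prey: 27+10-12=25; pred: 24+12-12=24
Step 6: prey: 25+10-12=23; pred: 24+12-12=24
Step 7: prey: 23+9-11=21; pred: 24+11-12=23
Step 8: prey: 21+8-9=20; pred: 23+9-11=21
Step 9: prey: 20+8-8=20; pred: 21+8-10=19
Step 10: prey: 20+8-7=21; pred: 19+7-9=17
Step 11: prey: 21+8-7=22; pred: 17+7-8=16
Max prey = 29 at step 1

Answer: 29 1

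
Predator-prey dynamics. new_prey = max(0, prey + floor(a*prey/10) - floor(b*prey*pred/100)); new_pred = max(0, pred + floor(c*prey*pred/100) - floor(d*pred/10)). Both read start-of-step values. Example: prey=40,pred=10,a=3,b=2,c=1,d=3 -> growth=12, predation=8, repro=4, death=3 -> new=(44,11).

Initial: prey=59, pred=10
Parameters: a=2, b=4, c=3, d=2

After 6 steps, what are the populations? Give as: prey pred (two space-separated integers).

Answer: 0 31

Derivation:
Step 1: prey: 59+11-23=47; pred: 10+17-2=25
Step 2: prey: 47+9-47=9; pred: 25+35-5=55
Step 3: prey: 9+1-19=0; pred: 55+14-11=58
Step 4: prey: 0+0-0=0; pred: 58+0-11=47
Step 5: prey: 0+0-0=0; pred: 47+0-9=38
Step 6: prey: 0+0-0=0; pred: 38+0-7=31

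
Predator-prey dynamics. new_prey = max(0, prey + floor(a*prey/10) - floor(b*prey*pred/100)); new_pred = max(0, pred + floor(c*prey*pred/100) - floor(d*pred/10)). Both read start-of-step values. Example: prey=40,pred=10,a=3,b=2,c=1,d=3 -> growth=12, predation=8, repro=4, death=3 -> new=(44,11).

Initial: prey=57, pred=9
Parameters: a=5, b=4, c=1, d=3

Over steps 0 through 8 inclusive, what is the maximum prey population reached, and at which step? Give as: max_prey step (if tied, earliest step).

Answer: 66 2

Derivation:
Step 1: prey: 57+28-20=65; pred: 9+5-2=12
Step 2: prey: 65+32-31=66; pred: 12+7-3=16
Step 3: prey: 66+33-42=57; pred: 16+10-4=22
Step 4: prey: 57+28-50=35; pred: 22+12-6=28
Step 5: prey: 35+17-39=13; pred: 28+9-8=29
Step 6: prey: 13+6-15=4; pred: 29+3-8=24
Step 7: prey: 4+2-3=3; pred: 24+0-7=17
Step 8: prey: 3+1-2=2; pred: 17+0-5=12
Max prey = 66 at step 2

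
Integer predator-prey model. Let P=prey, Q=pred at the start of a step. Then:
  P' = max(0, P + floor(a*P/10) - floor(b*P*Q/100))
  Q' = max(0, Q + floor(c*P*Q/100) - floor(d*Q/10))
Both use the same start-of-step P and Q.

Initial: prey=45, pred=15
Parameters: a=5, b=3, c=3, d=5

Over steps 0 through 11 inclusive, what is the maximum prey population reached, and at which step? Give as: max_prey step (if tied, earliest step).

Answer: 47 1

Derivation:
Step 1: prey: 45+22-20=47; pred: 15+20-7=28
Step 2: prey: 47+23-39=31; pred: 28+39-14=53
Step 3: prey: 31+15-49=0; pred: 53+49-26=76
Step 4: prey: 0+0-0=0; pred: 76+0-38=38
Step 5: prey: 0+0-0=0; pred: 38+0-19=19
Step 6: prey: 0+0-0=0; pred: 19+0-9=10
Step 7: prey: 0+0-0=0; pred: 10+0-5=5
Step 8: prey: 0+0-0=0; pred: 5+0-2=3
Step 9: prey: 0+0-0=0; pred: 3+0-1=2
Step 10: prey: 0+0-0=0; pred: 2+0-1=1
Step 11: prey: 0+0-0=0; pred: 1+0-0=1
Max prey = 47 at step 1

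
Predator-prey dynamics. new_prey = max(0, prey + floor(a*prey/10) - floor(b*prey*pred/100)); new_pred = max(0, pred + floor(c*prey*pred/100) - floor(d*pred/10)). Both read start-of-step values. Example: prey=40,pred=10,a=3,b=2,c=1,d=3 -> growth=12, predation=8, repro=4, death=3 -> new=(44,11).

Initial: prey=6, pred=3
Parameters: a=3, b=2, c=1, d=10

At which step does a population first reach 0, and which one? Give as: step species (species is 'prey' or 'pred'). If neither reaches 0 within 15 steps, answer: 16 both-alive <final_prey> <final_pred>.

Step 1: prey: 6+1-0=7; pred: 3+0-3=0
First extinction: pred at step 1

Answer: 1 pred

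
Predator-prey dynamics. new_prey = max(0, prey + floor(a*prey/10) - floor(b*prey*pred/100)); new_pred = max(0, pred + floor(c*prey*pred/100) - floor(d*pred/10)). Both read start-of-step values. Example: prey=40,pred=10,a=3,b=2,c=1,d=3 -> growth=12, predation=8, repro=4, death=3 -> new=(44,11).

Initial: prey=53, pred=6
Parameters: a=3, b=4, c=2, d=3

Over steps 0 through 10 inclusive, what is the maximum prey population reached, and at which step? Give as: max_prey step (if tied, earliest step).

Step 1: prey: 53+15-12=56; pred: 6+6-1=11
Step 2: prey: 56+16-24=48; pred: 11+12-3=20
Step 3: prey: 48+14-38=24; pred: 20+19-6=33
Step 4: prey: 24+7-31=0; pred: 33+15-9=39
Step 5: prey: 0+0-0=0; pred: 39+0-11=28
Step 6: prey: 0+0-0=0; pred: 28+0-8=20
Step 7: prey: 0+0-0=0; pred: 20+0-6=14
Step 8: prey: 0+0-0=0; pred: 14+0-4=10
Step 9: prey: 0+0-0=0; pred: 10+0-3=7
Step 10: prey: 0+0-0=0; pred: 7+0-2=5
Max prey = 56 at step 1

Answer: 56 1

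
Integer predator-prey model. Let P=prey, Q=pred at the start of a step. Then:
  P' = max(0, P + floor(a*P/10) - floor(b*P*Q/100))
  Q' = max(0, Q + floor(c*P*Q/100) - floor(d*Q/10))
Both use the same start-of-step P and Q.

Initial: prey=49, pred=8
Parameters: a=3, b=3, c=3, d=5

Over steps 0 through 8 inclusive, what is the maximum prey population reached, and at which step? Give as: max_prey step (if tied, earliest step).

Answer: 52 1

Derivation:
Step 1: prey: 49+14-11=52; pred: 8+11-4=15
Step 2: prey: 52+15-23=44; pred: 15+23-7=31
Step 3: prey: 44+13-40=17; pred: 31+40-15=56
Step 4: prey: 17+5-28=0; pred: 56+28-28=56
Step 5: prey: 0+0-0=0; pred: 56+0-28=28
Step 6: prey: 0+0-0=0; pred: 28+0-14=14
Step 7: prey: 0+0-0=0; pred: 14+0-7=7
Step 8: prey: 0+0-0=0; pred: 7+0-3=4
Max prey = 52 at step 1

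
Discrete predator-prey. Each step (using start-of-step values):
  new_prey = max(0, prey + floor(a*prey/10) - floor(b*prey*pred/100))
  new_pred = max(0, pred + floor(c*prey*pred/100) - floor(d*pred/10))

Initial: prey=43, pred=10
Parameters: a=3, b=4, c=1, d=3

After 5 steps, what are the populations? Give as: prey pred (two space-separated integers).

Answer: 18 11

Derivation:
Step 1: prey: 43+12-17=38; pred: 10+4-3=11
Step 2: prey: 38+11-16=33; pred: 11+4-3=12
Step 3: prey: 33+9-15=27; pred: 12+3-3=12
Step 4: prey: 27+8-12=23; pred: 12+3-3=12
Step 5: prey: 23+6-11=18; pred: 12+2-3=11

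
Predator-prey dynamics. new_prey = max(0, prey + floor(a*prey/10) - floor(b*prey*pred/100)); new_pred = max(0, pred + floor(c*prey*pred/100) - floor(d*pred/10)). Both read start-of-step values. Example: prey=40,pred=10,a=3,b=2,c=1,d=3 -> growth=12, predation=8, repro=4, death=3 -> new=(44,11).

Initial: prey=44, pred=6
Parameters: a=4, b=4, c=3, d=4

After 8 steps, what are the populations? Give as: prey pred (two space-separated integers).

Step 1: prey: 44+17-10=51; pred: 6+7-2=11
Step 2: prey: 51+20-22=49; pred: 11+16-4=23
Step 3: prey: 49+19-45=23; pred: 23+33-9=47
Step 4: prey: 23+9-43=0; pred: 47+32-18=61
Step 5: prey: 0+0-0=0; pred: 61+0-24=37
Step 6: prey: 0+0-0=0; pred: 37+0-14=23
Step 7: prey: 0+0-0=0; pred: 23+0-9=14
Step 8: prey: 0+0-0=0; pred: 14+0-5=9

Answer: 0 9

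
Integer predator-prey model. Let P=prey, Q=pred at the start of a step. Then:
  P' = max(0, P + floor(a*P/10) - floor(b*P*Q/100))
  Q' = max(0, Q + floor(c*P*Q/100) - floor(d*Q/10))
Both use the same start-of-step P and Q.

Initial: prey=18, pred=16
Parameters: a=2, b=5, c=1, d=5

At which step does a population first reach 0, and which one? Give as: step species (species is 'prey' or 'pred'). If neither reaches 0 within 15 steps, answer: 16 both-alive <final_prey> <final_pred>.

Answer: 16 both-alive 29 1

Derivation:
Step 1: prey: 18+3-14=7; pred: 16+2-8=10
Step 2: prey: 7+1-3=5; pred: 10+0-5=5
Step 3: prey: 5+1-1=5; pred: 5+0-2=3
Step 4: prey: 5+1-0=6; pred: 3+0-1=2
Step 5: prey: 6+1-0=7; pred: 2+0-1=1
Step 6: prey: 7+1-0=8; pred: 1+0-0=1
Step 7: prey: 8+1-0=9; pred: 1+0-0=1
Step 8: prey: 9+1-0=10; pred: 1+0-0=1
Step 9: prey: 10+2-0=12; pred: 1+0-0=1
Step 10: prey: 12+2-0=14; pred: 1+0-0=1
Step 11: prey: 14+2-0=16; pred: 1+0-0=1
Step 12: prey: 16+3-0=19; pred: 1+0-0=1
Step 13: prey: 19+3-0=22; pred: 1+0-0=1
Step 14: prey: 22+4-1=25; pred: 1+0-0=1
Step 15: prey: 25+5-1=29; pred: 1+0-0=1
No extinction within 15 steps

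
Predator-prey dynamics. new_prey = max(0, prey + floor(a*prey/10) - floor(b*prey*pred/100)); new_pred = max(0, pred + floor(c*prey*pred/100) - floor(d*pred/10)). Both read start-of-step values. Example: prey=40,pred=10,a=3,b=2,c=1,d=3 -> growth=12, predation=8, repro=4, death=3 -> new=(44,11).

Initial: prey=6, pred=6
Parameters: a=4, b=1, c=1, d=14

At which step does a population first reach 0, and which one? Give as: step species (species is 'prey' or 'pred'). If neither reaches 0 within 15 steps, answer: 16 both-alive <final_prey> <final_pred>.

Step 1: prey: 6+2-0=8; pred: 6+0-8=0
First extinction: pred at step 1

Answer: 1 pred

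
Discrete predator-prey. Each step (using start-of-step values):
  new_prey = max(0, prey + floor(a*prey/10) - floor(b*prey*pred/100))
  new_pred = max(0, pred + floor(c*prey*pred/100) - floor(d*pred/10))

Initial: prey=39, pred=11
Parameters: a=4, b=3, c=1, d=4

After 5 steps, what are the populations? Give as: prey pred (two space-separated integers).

Answer: 54 14

Derivation:
Step 1: prey: 39+15-12=42; pred: 11+4-4=11
Step 2: prey: 42+16-13=45; pred: 11+4-4=11
Step 3: prey: 45+18-14=49; pred: 11+4-4=11
Step 4: prey: 49+19-16=52; pred: 11+5-4=12
Step 5: prey: 52+20-18=54; pred: 12+6-4=14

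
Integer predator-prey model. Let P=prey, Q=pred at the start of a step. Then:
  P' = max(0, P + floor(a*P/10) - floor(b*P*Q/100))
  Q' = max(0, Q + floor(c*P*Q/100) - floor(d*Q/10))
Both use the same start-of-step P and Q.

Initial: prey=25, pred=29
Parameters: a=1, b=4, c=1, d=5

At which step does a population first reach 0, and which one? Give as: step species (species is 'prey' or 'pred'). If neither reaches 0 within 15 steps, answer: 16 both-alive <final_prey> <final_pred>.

Answer: 1 prey

Derivation:
Step 1: prey: 25+2-29=0; pred: 29+7-14=22
First extinction: prey at step 1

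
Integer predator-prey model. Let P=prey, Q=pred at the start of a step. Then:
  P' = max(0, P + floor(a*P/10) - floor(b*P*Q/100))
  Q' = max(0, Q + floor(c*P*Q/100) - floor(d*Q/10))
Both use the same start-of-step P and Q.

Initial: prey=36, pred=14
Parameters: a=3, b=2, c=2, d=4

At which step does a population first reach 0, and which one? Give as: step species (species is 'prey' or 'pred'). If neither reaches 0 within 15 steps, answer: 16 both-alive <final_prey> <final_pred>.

Answer: 16 both-alive 14 2

Derivation:
Step 1: prey: 36+10-10=36; pred: 14+10-5=19
Step 2: prey: 36+10-13=33; pred: 19+13-7=25
Step 3: prey: 33+9-16=26; pred: 25+16-10=31
Step 4: prey: 26+7-16=17; pred: 31+16-12=35
Step 5: prey: 17+5-11=11; pred: 35+11-14=32
Step 6: prey: 11+3-7=7; pred: 32+7-12=27
Step 7: prey: 7+2-3=6; pred: 27+3-10=20
Step 8: prey: 6+1-2=5; pred: 20+2-8=14
Step 9: prey: 5+1-1=5; pred: 14+1-5=10
Step 10: prey: 5+1-1=5; pred: 10+1-4=7
Step 11: prey: 5+1-0=6; pred: 7+0-2=5
Step 12: prey: 6+1-0=7; pred: 5+0-2=3
Step 13: prey: 7+2-0=9; pred: 3+0-1=2
Step 14: prey: 9+2-0=11; pred: 2+0-0=2
Step 15: prey: 11+3-0=14; pred: 2+0-0=2
No extinction within 15 steps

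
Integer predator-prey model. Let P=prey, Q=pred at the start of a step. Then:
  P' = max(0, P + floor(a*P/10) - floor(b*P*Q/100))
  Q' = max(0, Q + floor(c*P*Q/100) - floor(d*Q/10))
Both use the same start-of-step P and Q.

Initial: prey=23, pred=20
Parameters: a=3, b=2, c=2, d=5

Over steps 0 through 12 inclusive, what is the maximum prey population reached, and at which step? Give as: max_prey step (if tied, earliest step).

Step 1: prey: 23+6-9=20; pred: 20+9-10=19
Step 2: prey: 20+6-7=19; pred: 19+7-9=17
Step 3: prey: 19+5-6=18; pred: 17+6-8=15
Step 4: prey: 18+5-5=18; pred: 15+5-7=13
Step 5: prey: 18+5-4=19; pred: 13+4-6=11
Step 6: prey: 19+5-4=20; pred: 11+4-5=10
Step 7: prey: 20+6-4=22; pred: 10+4-5=9
Step 8: prey: 22+6-3=25; pred: 9+3-4=8
Step 9: prey: 25+7-4=28; pred: 8+4-4=8
Step 10: prey: 28+8-4=32; pred: 8+4-4=8
Step 11: prey: 32+9-5=36; pred: 8+5-4=9
Step 12: prey: 36+10-6=40; pred: 9+6-4=11
Max prey = 40 at step 12

Answer: 40 12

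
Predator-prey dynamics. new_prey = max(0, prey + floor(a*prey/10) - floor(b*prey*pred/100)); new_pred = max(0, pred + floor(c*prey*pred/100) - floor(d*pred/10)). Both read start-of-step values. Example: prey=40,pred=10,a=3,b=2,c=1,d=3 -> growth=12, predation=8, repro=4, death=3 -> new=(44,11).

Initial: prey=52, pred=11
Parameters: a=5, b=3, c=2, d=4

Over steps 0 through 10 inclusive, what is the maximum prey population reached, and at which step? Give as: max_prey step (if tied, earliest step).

Answer: 61 1

Derivation:
Step 1: prey: 52+26-17=61; pred: 11+11-4=18
Step 2: prey: 61+30-32=59; pred: 18+21-7=32
Step 3: prey: 59+29-56=32; pred: 32+37-12=57
Step 4: prey: 32+16-54=0; pred: 57+36-22=71
Step 5: prey: 0+0-0=0; pred: 71+0-28=43
Step 6: prey: 0+0-0=0; pred: 43+0-17=26
Step 7: prey: 0+0-0=0; pred: 26+0-10=16
Step 8: prey: 0+0-0=0; pred: 16+0-6=10
Step 9: prey: 0+0-0=0; pred: 10+0-4=6
Step 10: prey: 0+0-0=0; pred: 6+0-2=4
Max prey = 61 at step 1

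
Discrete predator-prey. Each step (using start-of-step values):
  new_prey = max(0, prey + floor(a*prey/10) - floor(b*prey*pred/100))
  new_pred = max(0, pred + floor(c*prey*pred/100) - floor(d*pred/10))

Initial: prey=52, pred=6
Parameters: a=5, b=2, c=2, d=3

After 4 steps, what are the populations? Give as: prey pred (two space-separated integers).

Step 1: prey: 52+26-6=72; pred: 6+6-1=11
Step 2: prey: 72+36-15=93; pred: 11+15-3=23
Step 3: prey: 93+46-42=97; pred: 23+42-6=59
Step 4: prey: 97+48-114=31; pred: 59+114-17=156

Answer: 31 156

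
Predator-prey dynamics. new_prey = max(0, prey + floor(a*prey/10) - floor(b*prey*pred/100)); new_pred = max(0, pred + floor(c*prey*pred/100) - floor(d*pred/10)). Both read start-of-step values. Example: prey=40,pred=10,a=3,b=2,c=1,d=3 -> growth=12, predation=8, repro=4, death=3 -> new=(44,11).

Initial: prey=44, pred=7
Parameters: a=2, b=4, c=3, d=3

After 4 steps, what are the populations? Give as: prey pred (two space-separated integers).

Step 1: prey: 44+8-12=40; pred: 7+9-2=14
Step 2: prey: 40+8-22=26; pred: 14+16-4=26
Step 3: prey: 26+5-27=4; pred: 26+20-7=39
Step 4: prey: 4+0-6=0; pred: 39+4-11=32

Answer: 0 32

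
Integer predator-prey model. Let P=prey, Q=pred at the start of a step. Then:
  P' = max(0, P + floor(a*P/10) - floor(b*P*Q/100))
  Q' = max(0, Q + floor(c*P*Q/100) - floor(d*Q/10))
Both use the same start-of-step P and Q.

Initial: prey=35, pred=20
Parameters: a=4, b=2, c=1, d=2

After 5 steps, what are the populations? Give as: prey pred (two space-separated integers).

Step 1: prey: 35+14-14=35; pred: 20+7-4=23
Step 2: prey: 35+14-16=33; pred: 23+8-4=27
Step 3: prey: 33+13-17=29; pred: 27+8-5=30
Step 4: prey: 29+11-17=23; pred: 30+8-6=32
Step 5: prey: 23+9-14=18; pred: 32+7-6=33

Answer: 18 33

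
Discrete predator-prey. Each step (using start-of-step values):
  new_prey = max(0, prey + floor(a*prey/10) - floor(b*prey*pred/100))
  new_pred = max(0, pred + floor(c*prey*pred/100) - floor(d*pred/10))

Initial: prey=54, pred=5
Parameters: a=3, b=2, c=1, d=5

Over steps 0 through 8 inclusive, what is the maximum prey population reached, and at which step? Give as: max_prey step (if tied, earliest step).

Answer: 118 5

Derivation:
Step 1: prey: 54+16-5=65; pred: 5+2-2=5
Step 2: prey: 65+19-6=78; pred: 5+3-2=6
Step 3: prey: 78+23-9=92; pred: 6+4-3=7
Step 4: prey: 92+27-12=107; pred: 7+6-3=10
Step 5: prey: 107+32-21=118; pred: 10+10-5=15
Step 6: prey: 118+35-35=118; pred: 15+17-7=25
Step 7: prey: 118+35-59=94; pred: 25+29-12=42
Step 8: prey: 94+28-78=44; pred: 42+39-21=60
Max prey = 118 at step 5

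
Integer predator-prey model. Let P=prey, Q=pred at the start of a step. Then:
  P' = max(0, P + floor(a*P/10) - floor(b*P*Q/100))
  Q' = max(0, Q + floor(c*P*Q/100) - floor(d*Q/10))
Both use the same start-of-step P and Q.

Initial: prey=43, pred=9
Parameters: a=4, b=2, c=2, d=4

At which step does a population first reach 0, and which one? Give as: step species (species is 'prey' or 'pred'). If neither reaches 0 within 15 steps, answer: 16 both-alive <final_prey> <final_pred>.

Step 1: prey: 43+17-7=53; pred: 9+7-3=13
Step 2: prey: 53+21-13=61; pred: 13+13-5=21
Step 3: prey: 61+24-25=60; pred: 21+25-8=38
Step 4: prey: 60+24-45=39; pred: 38+45-15=68
Step 5: prey: 39+15-53=1; pred: 68+53-27=94
Step 6: prey: 1+0-1=0; pred: 94+1-37=58
First extinction: prey at step 6

Answer: 6 prey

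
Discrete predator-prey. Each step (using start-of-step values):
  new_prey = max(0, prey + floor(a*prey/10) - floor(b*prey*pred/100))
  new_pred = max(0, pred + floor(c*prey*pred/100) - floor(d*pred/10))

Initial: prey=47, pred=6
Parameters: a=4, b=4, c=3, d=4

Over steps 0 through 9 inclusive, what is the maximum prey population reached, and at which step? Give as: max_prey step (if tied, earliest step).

Answer: 54 1

Derivation:
Step 1: prey: 47+18-11=54; pred: 6+8-2=12
Step 2: prey: 54+21-25=50; pred: 12+19-4=27
Step 3: prey: 50+20-54=16; pred: 27+40-10=57
Step 4: prey: 16+6-36=0; pred: 57+27-22=62
Step 5: prey: 0+0-0=0; pred: 62+0-24=38
Step 6: prey: 0+0-0=0; pred: 38+0-15=23
Step 7: prey: 0+0-0=0; pred: 23+0-9=14
Step 8: prey: 0+0-0=0; pred: 14+0-5=9
Step 9: prey: 0+0-0=0; pred: 9+0-3=6
Max prey = 54 at step 1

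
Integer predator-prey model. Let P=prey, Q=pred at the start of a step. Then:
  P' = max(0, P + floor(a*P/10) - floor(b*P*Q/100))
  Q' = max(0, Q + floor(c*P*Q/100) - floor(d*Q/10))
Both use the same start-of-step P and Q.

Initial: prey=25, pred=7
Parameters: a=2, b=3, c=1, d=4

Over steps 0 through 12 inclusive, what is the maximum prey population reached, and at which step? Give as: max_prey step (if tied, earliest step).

Step 1: prey: 25+5-5=25; pred: 7+1-2=6
Step 2: prey: 25+5-4=26; pred: 6+1-2=5
Step 3: prey: 26+5-3=28; pred: 5+1-2=4
Step 4: prey: 28+5-3=30; pred: 4+1-1=4
Step 5: prey: 30+6-3=33; pred: 4+1-1=4
Step 6: prey: 33+6-3=36; pred: 4+1-1=4
Step 7: prey: 36+7-4=39; pred: 4+1-1=4
Step 8: prey: 39+7-4=42; pred: 4+1-1=4
Step 9: prey: 42+8-5=45; pred: 4+1-1=4
Step 10: prey: 45+9-5=49; pred: 4+1-1=4
Step 11: prey: 49+9-5=53; pred: 4+1-1=4
Step 12: prey: 53+10-6=57; pred: 4+2-1=5
Max prey = 57 at step 12

Answer: 57 12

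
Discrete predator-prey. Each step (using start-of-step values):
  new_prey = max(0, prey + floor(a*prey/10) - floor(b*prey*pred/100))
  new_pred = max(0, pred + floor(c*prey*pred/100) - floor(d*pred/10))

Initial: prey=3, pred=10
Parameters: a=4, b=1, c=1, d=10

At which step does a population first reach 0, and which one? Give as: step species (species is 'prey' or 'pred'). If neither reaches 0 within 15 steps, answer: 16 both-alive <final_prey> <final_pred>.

Answer: 1 pred

Derivation:
Step 1: prey: 3+1-0=4; pred: 10+0-10=0
First extinction: pred at step 1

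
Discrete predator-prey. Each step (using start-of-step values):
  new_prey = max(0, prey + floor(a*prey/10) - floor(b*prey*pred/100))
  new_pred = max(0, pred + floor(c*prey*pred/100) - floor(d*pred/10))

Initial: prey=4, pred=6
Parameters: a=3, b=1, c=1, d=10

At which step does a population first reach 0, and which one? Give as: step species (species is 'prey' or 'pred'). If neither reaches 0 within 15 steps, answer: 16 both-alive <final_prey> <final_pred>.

Answer: 1 pred

Derivation:
Step 1: prey: 4+1-0=5; pred: 6+0-6=0
First extinction: pred at step 1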